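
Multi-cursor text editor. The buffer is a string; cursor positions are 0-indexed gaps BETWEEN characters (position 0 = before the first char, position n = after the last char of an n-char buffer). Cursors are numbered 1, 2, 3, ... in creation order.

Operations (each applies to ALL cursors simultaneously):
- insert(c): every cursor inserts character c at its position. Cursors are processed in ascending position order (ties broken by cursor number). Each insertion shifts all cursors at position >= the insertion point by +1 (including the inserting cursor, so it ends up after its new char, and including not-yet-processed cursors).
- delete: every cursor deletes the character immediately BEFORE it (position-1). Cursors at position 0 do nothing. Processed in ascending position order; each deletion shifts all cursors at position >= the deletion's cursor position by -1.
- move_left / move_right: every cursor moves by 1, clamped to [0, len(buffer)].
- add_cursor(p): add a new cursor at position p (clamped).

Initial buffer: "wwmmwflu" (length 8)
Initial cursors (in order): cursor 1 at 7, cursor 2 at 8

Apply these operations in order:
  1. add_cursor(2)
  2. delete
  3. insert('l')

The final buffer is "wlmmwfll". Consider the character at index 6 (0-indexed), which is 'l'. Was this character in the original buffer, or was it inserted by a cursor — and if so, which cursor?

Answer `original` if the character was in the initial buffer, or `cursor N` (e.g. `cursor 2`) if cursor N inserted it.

Answer: cursor 1

Derivation:
After op 1 (add_cursor(2)): buffer="wwmmwflu" (len 8), cursors c3@2 c1@7 c2@8, authorship ........
After op 2 (delete): buffer="wmmwf" (len 5), cursors c3@1 c1@5 c2@5, authorship .....
After op 3 (insert('l')): buffer="wlmmwfll" (len 8), cursors c3@2 c1@8 c2@8, authorship .3....12
Authorship (.=original, N=cursor N): . 3 . . . . 1 2
Index 6: author = 1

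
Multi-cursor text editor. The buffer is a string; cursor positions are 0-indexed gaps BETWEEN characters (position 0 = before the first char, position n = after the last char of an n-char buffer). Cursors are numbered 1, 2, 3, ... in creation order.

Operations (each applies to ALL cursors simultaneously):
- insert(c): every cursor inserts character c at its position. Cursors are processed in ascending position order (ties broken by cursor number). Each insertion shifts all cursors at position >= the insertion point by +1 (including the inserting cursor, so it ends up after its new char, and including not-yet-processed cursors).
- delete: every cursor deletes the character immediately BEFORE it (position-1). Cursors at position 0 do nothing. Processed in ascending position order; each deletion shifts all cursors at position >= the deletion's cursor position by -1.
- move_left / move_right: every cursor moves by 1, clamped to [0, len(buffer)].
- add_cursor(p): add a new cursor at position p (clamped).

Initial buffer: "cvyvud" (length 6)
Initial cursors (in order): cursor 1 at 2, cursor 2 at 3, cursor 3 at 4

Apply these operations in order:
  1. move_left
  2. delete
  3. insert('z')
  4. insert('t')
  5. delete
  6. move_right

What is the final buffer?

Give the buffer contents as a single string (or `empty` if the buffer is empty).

Answer: zzzvud

Derivation:
After op 1 (move_left): buffer="cvyvud" (len 6), cursors c1@1 c2@2 c3@3, authorship ......
After op 2 (delete): buffer="vud" (len 3), cursors c1@0 c2@0 c3@0, authorship ...
After op 3 (insert('z')): buffer="zzzvud" (len 6), cursors c1@3 c2@3 c3@3, authorship 123...
After op 4 (insert('t')): buffer="zzztttvud" (len 9), cursors c1@6 c2@6 c3@6, authorship 123123...
After op 5 (delete): buffer="zzzvud" (len 6), cursors c1@3 c2@3 c3@3, authorship 123...
After op 6 (move_right): buffer="zzzvud" (len 6), cursors c1@4 c2@4 c3@4, authorship 123...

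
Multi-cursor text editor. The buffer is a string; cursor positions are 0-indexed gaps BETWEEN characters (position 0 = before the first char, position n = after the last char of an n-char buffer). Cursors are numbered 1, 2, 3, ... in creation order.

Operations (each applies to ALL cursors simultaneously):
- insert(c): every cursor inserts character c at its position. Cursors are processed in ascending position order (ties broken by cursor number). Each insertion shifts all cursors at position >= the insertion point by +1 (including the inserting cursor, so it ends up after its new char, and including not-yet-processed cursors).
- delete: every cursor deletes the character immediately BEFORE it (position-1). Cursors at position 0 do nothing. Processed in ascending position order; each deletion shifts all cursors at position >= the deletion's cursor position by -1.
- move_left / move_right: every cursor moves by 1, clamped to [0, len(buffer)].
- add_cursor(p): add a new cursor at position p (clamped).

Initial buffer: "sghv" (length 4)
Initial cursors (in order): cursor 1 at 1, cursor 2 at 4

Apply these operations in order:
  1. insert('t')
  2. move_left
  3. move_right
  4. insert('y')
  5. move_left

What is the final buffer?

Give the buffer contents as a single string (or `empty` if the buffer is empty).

After op 1 (insert('t')): buffer="stghvt" (len 6), cursors c1@2 c2@6, authorship .1...2
After op 2 (move_left): buffer="stghvt" (len 6), cursors c1@1 c2@5, authorship .1...2
After op 3 (move_right): buffer="stghvt" (len 6), cursors c1@2 c2@6, authorship .1...2
After op 4 (insert('y')): buffer="styghvty" (len 8), cursors c1@3 c2@8, authorship .11...22
After op 5 (move_left): buffer="styghvty" (len 8), cursors c1@2 c2@7, authorship .11...22

Answer: styghvty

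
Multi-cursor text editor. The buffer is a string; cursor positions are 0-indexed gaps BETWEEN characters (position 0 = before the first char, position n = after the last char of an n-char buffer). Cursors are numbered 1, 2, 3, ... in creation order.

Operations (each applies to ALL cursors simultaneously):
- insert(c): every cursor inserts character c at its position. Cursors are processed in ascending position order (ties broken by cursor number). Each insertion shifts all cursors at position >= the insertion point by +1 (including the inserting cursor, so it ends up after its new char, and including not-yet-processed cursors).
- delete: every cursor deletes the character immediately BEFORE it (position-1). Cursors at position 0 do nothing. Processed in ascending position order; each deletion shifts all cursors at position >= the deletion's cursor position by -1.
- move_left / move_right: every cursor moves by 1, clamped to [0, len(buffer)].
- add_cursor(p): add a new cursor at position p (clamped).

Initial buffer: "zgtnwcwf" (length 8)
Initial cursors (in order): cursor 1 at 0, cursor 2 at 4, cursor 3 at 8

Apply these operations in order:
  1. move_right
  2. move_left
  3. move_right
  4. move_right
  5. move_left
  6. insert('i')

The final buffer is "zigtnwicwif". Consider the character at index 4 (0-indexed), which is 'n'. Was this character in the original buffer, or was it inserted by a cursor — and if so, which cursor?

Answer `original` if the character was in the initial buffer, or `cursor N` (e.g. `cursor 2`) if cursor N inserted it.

After op 1 (move_right): buffer="zgtnwcwf" (len 8), cursors c1@1 c2@5 c3@8, authorship ........
After op 2 (move_left): buffer="zgtnwcwf" (len 8), cursors c1@0 c2@4 c3@7, authorship ........
After op 3 (move_right): buffer="zgtnwcwf" (len 8), cursors c1@1 c2@5 c3@8, authorship ........
After op 4 (move_right): buffer="zgtnwcwf" (len 8), cursors c1@2 c2@6 c3@8, authorship ........
After op 5 (move_left): buffer="zgtnwcwf" (len 8), cursors c1@1 c2@5 c3@7, authorship ........
After op 6 (insert('i')): buffer="zigtnwicwif" (len 11), cursors c1@2 c2@7 c3@10, authorship .1....2..3.
Authorship (.=original, N=cursor N): . 1 . . . . 2 . . 3 .
Index 4: author = original

Answer: original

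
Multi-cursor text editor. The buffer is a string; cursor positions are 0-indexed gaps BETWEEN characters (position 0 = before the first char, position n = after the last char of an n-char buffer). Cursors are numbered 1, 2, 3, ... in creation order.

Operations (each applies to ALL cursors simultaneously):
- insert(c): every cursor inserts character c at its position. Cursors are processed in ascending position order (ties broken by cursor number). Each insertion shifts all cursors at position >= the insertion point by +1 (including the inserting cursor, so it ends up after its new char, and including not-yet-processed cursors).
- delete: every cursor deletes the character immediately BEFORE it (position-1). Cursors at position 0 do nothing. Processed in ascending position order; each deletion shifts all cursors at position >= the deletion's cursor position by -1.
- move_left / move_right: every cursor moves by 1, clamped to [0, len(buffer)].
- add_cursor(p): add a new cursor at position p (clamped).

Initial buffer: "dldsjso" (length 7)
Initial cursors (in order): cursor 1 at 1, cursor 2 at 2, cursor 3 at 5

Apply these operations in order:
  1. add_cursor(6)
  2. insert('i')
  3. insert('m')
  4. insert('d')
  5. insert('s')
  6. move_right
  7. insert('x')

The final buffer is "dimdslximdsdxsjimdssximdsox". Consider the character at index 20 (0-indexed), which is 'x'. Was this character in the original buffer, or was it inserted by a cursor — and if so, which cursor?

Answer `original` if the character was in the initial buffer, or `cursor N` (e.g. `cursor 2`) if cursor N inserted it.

Answer: cursor 3

Derivation:
After op 1 (add_cursor(6)): buffer="dldsjso" (len 7), cursors c1@1 c2@2 c3@5 c4@6, authorship .......
After op 2 (insert('i')): buffer="dilidsjisio" (len 11), cursors c1@2 c2@4 c3@8 c4@10, authorship .1.2...3.4.
After op 3 (insert('m')): buffer="dimlimdsjimsimo" (len 15), cursors c1@3 c2@6 c3@11 c4@14, authorship .11.22...33.44.
After op 4 (insert('d')): buffer="dimdlimddsjimdsimdo" (len 19), cursors c1@4 c2@8 c3@14 c4@18, authorship .111.222...333.444.
After op 5 (insert('s')): buffer="dimdslimdsdsjimdssimdso" (len 23), cursors c1@5 c2@10 c3@17 c4@22, authorship .1111.2222...3333.4444.
After op 6 (move_right): buffer="dimdslimdsdsjimdssimdso" (len 23), cursors c1@6 c2@11 c3@18 c4@23, authorship .1111.2222...3333.4444.
After op 7 (insert('x')): buffer="dimdslximdsdxsjimdssximdsox" (len 27), cursors c1@7 c2@13 c3@21 c4@27, authorship .1111.12222.2..3333.34444.4
Authorship (.=original, N=cursor N): . 1 1 1 1 . 1 2 2 2 2 . 2 . . 3 3 3 3 . 3 4 4 4 4 . 4
Index 20: author = 3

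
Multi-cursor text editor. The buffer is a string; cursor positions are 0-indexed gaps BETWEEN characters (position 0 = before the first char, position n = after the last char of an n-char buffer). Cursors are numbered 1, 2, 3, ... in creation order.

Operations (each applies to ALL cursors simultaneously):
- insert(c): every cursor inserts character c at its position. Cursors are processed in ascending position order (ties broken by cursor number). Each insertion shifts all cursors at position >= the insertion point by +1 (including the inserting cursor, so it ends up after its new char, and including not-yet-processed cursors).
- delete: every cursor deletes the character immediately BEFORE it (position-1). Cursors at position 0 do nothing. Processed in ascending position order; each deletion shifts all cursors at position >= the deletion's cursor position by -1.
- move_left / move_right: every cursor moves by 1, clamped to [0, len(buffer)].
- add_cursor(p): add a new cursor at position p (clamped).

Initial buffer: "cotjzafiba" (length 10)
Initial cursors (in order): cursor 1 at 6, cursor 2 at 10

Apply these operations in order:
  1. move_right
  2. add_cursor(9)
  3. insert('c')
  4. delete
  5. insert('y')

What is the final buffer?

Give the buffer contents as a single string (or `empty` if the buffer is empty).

Answer: cotjzafyibyay

Derivation:
After op 1 (move_right): buffer="cotjzafiba" (len 10), cursors c1@7 c2@10, authorship ..........
After op 2 (add_cursor(9)): buffer="cotjzafiba" (len 10), cursors c1@7 c3@9 c2@10, authorship ..........
After op 3 (insert('c')): buffer="cotjzafcibcac" (len 13), cursors c1@8 c3@11 c2@13, authorship .......1..3.2
After op 4 (delete): buffer="cotjzafiba" (len 10), cursors c1@7 c3@9 c2@10, authorship ..........
After op 5 (insert('y')): buffer="cotjzafyibyay" (len 13), cursors c1@8 c3@11 c2@13, authorship .......1..3.2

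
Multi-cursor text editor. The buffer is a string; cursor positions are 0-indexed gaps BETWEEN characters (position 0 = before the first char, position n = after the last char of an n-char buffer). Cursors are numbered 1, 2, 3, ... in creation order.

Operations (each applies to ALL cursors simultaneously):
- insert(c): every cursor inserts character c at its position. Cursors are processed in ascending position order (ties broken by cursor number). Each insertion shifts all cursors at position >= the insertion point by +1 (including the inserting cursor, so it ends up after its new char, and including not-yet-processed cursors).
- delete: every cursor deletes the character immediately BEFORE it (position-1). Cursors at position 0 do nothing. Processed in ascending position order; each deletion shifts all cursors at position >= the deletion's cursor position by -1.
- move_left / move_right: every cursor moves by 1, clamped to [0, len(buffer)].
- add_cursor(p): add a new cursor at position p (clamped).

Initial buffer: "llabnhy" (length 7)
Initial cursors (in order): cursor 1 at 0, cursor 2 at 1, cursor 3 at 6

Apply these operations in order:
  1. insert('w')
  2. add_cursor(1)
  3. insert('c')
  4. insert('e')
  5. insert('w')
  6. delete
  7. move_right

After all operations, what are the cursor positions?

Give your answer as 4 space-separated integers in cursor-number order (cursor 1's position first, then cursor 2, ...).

After op 1 (insert('w')): buffer="wlwlabnhwy" (len 10), cursors c1@1 c2@3 c3@9, authorship 1.2.....3.
After op 2 (add_cursor(1)): buffer="wlwlabnhwy" (len 10), cursors c1@1 c4@1 c2@3 c3@9, authorship 1.2.....3.
After op 3 (insert('c')): buffer="wcclwclabnhwcy" (len 14), cursors c1@3 c4@3 c2@6 c3@13, authorship 114.22.....33.
After op 4 (insert('e')): buffer="wcceelwcelabnhwcey" (len 18), cursors c1@5 c4@5 c2@9 c3@17, authorship 11414.222.....333.
After op 5 (insert('w')): buffer="wcceewwlwcewlabnhwcewy" (len 22), cursors c1@7 c4@7 c2@12 c3@21, authorship 1141414.2222.....3333.
After op 6 (delete): buffer="wcceelwcelabnhwcey" (len 18), cursors c1@5 c4@5 c2@9 c3@17, authorship 11414.222.....333.
After op 7 (move_right): buffer="wcceelwcelabnhwcey" (len 18), cursors c1@6 c4@6 c2@10 c3@18, authorship 11414.222.....333.

Answer: 6 10 18 6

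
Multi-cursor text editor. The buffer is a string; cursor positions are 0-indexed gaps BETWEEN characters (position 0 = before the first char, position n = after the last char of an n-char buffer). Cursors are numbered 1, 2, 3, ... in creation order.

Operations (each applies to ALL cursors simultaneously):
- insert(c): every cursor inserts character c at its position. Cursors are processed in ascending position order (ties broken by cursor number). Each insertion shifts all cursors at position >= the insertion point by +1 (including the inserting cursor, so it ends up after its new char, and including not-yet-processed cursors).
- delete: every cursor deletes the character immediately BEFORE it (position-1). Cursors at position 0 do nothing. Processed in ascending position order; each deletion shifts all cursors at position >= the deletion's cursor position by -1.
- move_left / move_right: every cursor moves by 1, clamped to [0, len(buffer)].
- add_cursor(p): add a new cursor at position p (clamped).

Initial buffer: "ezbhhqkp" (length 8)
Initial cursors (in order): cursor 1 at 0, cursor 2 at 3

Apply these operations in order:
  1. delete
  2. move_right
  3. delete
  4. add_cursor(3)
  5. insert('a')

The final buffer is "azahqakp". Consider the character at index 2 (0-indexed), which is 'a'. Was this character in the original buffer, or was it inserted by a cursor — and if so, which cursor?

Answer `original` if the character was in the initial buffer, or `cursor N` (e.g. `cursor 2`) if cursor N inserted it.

Answer: cursor 2

Derivation:
After op 1 (delete): buffer="ezhhqkp" (len 7), cursors c1@0 c2@2, authorship .......
After op 2 (move_right): buffer="ezhhqkp" (len 7), cursors c1@1 c2@3, authorship .......
After op 3 (delete): buffer="zhqkp" (len 5), cursors c1@0 c2@1, authorship .....
After op 4 (add_cursor(3)): buffer="zhqkp" (len 5), cursors c1@0 c2@1 c3@3, authorship .....
After op 5 (insert('a')): buffer="azahqakp" (len 8), cursors c1@1 c2@3 c3@6, authorship 1.2..3..
Authorship (.=original, N=cursor N): 1 . 2 . . 3 . .
Index 2: author = 2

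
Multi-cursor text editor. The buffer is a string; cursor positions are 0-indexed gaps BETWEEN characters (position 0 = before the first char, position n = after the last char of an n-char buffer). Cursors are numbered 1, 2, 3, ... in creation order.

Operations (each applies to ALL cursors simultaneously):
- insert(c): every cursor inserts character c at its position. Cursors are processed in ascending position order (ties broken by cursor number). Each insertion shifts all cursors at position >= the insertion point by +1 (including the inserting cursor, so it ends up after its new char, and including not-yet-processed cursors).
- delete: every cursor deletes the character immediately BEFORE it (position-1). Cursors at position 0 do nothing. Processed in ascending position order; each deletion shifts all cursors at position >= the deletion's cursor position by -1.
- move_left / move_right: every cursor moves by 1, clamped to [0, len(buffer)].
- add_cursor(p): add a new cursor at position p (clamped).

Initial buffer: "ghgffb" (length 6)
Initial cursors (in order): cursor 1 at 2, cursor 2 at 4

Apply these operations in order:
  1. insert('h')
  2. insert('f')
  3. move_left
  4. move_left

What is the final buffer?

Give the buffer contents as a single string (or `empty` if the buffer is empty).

Answer: ghhfgfhffb

Derivation:
After op 1 (insert('h')): buffer="ghhgfhfb" (len 8), cursors c1@3 c2@6, authorship ..1..2..
After op 2 (insert('f')): buffer="ghhfgfhffb" (len 10), cursors c1@4 c2@8, authorship ..11..22..
After op 3 (move_left): buffer="ghhfgfhffb" (len 10), cursors c1@3 c2@7, authorship ..11..22..
After op 4 (move_left): buffer="ghhfgfhffb" (len 10), cursors c1@2 c2@6, authorship ..11..22..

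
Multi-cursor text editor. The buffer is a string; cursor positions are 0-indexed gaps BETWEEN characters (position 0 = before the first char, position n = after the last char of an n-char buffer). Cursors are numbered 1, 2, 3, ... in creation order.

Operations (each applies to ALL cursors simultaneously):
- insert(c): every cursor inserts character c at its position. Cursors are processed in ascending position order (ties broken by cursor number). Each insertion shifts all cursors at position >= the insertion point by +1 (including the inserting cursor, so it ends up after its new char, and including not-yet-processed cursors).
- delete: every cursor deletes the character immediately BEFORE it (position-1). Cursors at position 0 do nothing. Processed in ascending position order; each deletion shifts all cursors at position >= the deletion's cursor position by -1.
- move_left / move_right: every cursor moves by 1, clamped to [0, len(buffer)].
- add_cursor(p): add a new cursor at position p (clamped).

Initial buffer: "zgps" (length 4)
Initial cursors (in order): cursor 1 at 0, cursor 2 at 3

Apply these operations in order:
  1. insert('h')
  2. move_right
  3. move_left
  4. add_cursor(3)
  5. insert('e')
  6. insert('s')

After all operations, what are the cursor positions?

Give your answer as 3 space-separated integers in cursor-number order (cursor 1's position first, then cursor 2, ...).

After op 1 (insert('h')): buffer="hzgphs" (len 6), cursors c1@1 c2@5, authorship 1...2.
After op 2 (move_right): buffer="hzgphs" (len 6), cursors c1@2 c2@6, authorship 1...2.
After op 3 (move_left): buffer="hzgphs" (len 6), cursors c1@1 c2@5, authorship 1...2.
After op 4 (add_cursor(3)): buffer="hzgphs" (len 6), cursors c1@1 c3@3 c2@5, authorship 1...2.
After op 5 (insert('e')): buffer="hezgephes" (len 9), cursors c1@2 c3@5 c2@8, authorship 11..3.22.
After op 6 (insert('s')): buffer="heszgesphess" (len 12), cursors c1@3 c3@7 c2@11, authorship 111..33.222.

Answer: 3 11 7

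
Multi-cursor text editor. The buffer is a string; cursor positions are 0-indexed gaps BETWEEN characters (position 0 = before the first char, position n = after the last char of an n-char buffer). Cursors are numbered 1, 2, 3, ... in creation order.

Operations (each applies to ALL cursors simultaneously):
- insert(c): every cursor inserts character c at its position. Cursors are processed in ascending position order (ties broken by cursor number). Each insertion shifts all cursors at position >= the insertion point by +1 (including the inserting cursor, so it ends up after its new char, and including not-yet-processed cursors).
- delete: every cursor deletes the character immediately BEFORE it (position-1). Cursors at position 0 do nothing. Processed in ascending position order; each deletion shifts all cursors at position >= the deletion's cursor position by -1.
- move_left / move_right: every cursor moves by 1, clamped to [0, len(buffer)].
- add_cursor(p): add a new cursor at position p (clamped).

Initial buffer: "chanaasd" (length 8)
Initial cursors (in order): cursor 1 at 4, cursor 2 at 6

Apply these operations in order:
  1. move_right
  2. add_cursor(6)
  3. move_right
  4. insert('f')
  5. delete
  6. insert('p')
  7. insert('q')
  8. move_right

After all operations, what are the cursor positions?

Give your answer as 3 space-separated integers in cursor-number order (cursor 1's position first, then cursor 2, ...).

Answer: 9 14 12

Derivation:
After op 1 (move_right): buffer="chanaasd" (len 8), cursors c1@5 c2@7, authorship ........
After op 2 (add_cursor(6)): buffer="chanaasd" (len 8), cursors c1@5 c3@6 c2@7, authorship ........
After op 3 (move_right): buffer="chanaasd" (len 8), cursors c1@6 c3@7 c2@8, authorship ........
After op 4 (insert('f')): buffer="chanaafsfdf" (len 11), cursors c1@7 c3@9 c2@11, authorship ......1.3.2
After op 5 (delete): buffer="chanaasd" (len 8), cursors c1@6 c3@7 c2@8, authorship ........
After op 6 (insert('p')): buffer="chanaapspdp" (len 11), cursors c1@7 c3@9 c2@11, authorship ......1.3.2
After op 7 (insert('q')): buffer="chanaapqspqdpq" (len 14), cursors c1@8 c3@11 c2@14, authorship ......11.33.22
After op 8 (move_right): buffer="chanaapqspqdpq" (len 14), cursors c1@9 c3@12 c2@14, authorship ......11.33.22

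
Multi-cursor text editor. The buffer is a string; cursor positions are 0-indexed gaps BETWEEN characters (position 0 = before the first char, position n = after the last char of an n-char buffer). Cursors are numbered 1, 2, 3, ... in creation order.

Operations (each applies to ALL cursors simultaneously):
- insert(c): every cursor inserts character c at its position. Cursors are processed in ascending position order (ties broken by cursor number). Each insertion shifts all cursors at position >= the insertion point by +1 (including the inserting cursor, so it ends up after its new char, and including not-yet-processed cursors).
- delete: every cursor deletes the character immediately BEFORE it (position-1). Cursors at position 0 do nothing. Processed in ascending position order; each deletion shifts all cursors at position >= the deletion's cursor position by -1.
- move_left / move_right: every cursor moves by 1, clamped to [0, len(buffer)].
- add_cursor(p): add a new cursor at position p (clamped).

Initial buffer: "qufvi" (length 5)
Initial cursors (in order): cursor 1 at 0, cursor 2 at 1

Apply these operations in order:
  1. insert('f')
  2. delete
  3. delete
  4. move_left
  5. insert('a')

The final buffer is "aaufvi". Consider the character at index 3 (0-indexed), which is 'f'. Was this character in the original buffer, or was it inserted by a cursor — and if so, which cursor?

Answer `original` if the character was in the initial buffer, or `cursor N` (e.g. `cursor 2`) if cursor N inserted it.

After op 1 (insert('f')): buffer="fqfufvi" (len 7), cursors c1@1 c2@3, authorship 1.2....
After op 2 (delete): buffer="qufvi" (len 5), cursors c1@0 c2@1, authorship .....
After op 3 (delete): buffer="ufvi" (len 4), cursors c1@0 c2@0, authorship ....
After op 4 (move_left): buffer="ufvi" (len 4), cursors c1@0 c2@0, authorship ....
After op 5 (insert('a')): buffer="aaufvi" (len 6), cursors c1@2 c2@2, authorship 12....
Authorship (.=original, N=cursor N): 1 2 . . . .
Index 3: author = original

Answer: original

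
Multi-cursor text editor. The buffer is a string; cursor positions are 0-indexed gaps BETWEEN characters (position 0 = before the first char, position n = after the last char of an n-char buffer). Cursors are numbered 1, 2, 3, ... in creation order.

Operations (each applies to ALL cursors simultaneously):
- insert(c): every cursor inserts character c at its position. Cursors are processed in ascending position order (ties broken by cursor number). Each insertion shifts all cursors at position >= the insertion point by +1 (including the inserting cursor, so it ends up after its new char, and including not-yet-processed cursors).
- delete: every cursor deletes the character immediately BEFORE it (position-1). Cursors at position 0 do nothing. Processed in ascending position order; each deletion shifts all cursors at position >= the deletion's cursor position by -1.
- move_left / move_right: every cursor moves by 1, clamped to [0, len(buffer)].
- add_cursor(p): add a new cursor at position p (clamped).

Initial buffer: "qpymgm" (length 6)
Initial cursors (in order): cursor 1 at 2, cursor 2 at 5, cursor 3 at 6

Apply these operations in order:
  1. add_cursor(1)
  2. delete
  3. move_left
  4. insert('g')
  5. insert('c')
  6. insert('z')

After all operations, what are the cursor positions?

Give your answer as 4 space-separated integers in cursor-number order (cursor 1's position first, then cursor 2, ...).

After op 1 (add_cursor(1)): buffer="qpymgm" (len 6), cursors c4@1 c1@2 c2@5 c3@6, authorship ......
After op 2 (delete): buffer="ym" (len 2), cursors c1@0 c4@0 c2@2 c3@2, authorship ..
After op 3 (move_left): buffer="ym" (len 2), cursors c1@0 c4@0 c2@1 c3@1, authorship ..
After op 4 (insert('g')): buffer="ggyggm" (len 6), cursors c1@2 c4@2 c2@5 c3@5, authorship 14.23.
After op 5 (insert('c')): buffer="ggccyggccm" (len 10), cursors c1@4 c4@4 c2@9 c3@9, authorship 1414.2323.
After op 6 (insert('z')): buffer="ggcczzyggcczzm" (len 14), cursors c1@6 c4@6 c2@13 c3@13, authorship 141414.232323.

Answer: 6 13 13 6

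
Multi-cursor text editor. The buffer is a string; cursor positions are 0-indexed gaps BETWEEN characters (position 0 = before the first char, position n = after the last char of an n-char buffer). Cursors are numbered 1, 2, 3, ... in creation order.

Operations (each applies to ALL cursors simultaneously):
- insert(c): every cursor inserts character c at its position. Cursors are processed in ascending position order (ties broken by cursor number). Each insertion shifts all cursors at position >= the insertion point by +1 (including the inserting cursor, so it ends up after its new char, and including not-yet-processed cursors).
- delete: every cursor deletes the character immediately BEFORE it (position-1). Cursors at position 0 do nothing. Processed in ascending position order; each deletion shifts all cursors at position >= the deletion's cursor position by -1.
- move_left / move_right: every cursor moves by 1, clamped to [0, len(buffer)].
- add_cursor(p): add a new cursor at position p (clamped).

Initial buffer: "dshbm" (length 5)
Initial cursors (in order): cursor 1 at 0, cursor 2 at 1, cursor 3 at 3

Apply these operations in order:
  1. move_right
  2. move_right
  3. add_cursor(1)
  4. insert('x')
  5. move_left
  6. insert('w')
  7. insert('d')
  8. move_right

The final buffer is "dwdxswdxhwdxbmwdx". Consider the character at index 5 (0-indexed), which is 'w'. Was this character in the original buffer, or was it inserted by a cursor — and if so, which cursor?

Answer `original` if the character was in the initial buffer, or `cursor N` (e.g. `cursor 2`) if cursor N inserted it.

After op 1 (move_right): buffer="dshbm" (len 5), cursors c1@1 c2@2 c3@4, authorship .....
After op 2 (move_right): buffer="dshbm" (len 5), cursors c1@2 c2@3 c3@5, authorship .....
After op 3 (add_cursor(1)): buffer="dshbm" (len 5), cursors c4@1 c1@2 c2@3 c3@5, authorship .....
After op 4 (insert('x')): buffer="dxsxhxbmx" (len 9), cursors c4@2 c1@4 c2@6 c3@9, authorship .4.1.2..3
After op 5 (move_left): buffer="dxsxhxbmx" (len 9), cursors c4@1 c1@3 c2@5 c3@8, authorship .4.1.2..3
After op 6 (insert('w')): buffer="dwxswxhwxbmwx" (len 13), cursors c4@2 c1@5 c2@8 c3@12, authorship .44.11.22..33
After op 7 (insert('d')): buffer="dwdxswdxhwdxbmwdx" (len 17), cursors c4@3 c1@7 c2@11 c3@16, authorship .444.111.222..333
After op 8 (move_right): buffer="dwdxswdxhwdxbmwdx" (len 17), cursors c4@4 c1@8 c2@12 c3@17, authorship .444.111.222..333
Authorship (.=original, N=cursor N): . 4 4 4 . 1 1 1 . 2 2 2 . . 3 3 3
Index 5: author = 1

Answer: cursor 1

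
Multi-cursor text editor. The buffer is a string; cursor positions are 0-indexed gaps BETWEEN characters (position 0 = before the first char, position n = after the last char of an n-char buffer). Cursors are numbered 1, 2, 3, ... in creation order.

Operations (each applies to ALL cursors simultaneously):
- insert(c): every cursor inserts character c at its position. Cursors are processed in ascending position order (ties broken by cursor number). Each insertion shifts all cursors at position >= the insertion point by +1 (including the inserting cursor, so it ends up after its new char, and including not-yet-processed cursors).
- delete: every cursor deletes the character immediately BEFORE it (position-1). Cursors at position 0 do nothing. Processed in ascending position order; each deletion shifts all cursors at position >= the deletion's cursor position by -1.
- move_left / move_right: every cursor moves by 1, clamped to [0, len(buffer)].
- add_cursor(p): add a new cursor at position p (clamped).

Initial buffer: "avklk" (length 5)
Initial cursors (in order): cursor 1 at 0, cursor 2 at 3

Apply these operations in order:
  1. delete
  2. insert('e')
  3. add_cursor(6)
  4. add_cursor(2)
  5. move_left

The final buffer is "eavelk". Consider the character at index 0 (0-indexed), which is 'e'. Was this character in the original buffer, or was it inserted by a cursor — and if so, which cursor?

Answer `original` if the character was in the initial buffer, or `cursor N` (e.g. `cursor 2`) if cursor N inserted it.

Answer: cursor 1

Derivation:
After op 1 (delete): buffer="avlk" (len 4), cursors c1@0 c2@2, authorship ....
After op 2 (insert('e')): buffer="eavelk" (len 6), cursors c1@1 c2@4, authorship 1..2..
After op 3 (add_cursor(6)): buffer="eavelk" (len 6), cursors c1@1 c2@4 c3@6, authorship 1..2..
After op 4 (add_cursor(2)): buffer="eavelk" (len 6), cursors c1@1 c4@2 c2@4 c3@6, authorship 1..2..
After op 5 (move_left): buffer="eavelk" (len 6), cursors c1@0 c4@1 c2@3 c3@5, authorship 1..2..
Authorship (.=original, N=cursor N): 1 . . 2 . .
Index 0: author = 1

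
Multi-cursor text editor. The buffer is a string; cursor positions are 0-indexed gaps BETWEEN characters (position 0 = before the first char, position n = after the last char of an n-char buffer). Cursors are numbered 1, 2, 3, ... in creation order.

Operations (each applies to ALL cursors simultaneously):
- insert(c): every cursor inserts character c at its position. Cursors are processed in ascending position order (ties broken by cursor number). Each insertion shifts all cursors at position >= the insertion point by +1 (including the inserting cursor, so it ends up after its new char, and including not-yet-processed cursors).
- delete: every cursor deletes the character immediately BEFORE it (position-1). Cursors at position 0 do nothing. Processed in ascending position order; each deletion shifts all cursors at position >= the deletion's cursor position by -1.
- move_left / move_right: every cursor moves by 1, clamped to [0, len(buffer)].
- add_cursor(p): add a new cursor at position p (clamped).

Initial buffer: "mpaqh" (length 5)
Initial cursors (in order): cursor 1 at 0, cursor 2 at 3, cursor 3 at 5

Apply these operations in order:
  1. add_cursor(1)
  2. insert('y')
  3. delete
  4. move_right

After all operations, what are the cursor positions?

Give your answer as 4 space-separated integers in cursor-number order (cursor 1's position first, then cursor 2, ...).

After op 1 (add_cursor(1)): buffer="mpaqh" (len 5), cursors c1@0 c4@1 c2@3 c3@5, authorship .....
After op 2 (insert('y')): buffer="ymypayqhy" (len 9), cursors c1@1 c4@3 c2@6 c3@9, authorship 1.4..2..3
After op 3 (delete): buffer="mpaqh" (len 5), cursors c1@0 c4@1 c2@3 c3@5, authorship .....
After op 4 (move_right): buffer="mpaqh" (len 5), cursors c1@1 c4@2 c2@4 c3@5, authorship .....

Answer: 1 4 5 2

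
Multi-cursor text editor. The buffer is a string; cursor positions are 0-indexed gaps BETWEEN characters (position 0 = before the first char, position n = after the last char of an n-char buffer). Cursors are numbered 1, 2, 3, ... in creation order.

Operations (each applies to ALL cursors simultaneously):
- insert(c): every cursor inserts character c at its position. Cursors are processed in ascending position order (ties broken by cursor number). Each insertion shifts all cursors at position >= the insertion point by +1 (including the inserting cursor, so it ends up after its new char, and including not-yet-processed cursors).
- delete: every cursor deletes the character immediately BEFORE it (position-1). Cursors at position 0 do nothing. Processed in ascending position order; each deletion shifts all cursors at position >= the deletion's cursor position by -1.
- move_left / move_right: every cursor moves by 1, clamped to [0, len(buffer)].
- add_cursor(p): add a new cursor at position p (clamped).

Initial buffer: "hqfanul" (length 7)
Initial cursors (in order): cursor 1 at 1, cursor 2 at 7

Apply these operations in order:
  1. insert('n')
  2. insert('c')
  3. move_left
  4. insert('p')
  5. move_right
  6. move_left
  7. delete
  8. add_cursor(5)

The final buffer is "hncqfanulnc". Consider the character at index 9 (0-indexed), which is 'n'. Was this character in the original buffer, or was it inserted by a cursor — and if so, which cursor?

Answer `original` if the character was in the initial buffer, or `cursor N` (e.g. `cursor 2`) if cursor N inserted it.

After op 1 (insert('n')): buffer="hnqfanuln" (len 9), cursors c1@2 c2@9, authorship .1......2
After op 2 (insert('c')): buffer="hncqfanulnc" (len 11), cursors c1@3 c2@11, authorship .11......22
After op 3 (move_left): buffer="hncqfanulnc" (len 11), cursors c1@2 c2@10, authorship .11......22
After op 4 (insert('p')): buffer="hnpcqfanulnpc" (len 13), cursors c1@3 c2@12, authorship .111......222
After op 5 (move_right): buffer="hnpcqfanulnpc" (len 13), cursors c1@4 c2@13, authorship .111......222
After op 6 (move_left): buffer="hnpcqfanulnpc" (len 13), cursors c1@3 c2@12, authorship .111......222
After op 7 (delete): buffer="hncqfanulnc" (len 11), cursors c1@2 c2@10, authorship .11......22
After op 8 (add_cursor(5)): buffer="hncqfanulnc" (len 11), cursors c1@2 c3@5 c2@10, authorship .11......22
Authorship (.=original, N=cursor N): . 1 1 . . . . . . 2 2
Index 9: author = 2

Answer: cursor 2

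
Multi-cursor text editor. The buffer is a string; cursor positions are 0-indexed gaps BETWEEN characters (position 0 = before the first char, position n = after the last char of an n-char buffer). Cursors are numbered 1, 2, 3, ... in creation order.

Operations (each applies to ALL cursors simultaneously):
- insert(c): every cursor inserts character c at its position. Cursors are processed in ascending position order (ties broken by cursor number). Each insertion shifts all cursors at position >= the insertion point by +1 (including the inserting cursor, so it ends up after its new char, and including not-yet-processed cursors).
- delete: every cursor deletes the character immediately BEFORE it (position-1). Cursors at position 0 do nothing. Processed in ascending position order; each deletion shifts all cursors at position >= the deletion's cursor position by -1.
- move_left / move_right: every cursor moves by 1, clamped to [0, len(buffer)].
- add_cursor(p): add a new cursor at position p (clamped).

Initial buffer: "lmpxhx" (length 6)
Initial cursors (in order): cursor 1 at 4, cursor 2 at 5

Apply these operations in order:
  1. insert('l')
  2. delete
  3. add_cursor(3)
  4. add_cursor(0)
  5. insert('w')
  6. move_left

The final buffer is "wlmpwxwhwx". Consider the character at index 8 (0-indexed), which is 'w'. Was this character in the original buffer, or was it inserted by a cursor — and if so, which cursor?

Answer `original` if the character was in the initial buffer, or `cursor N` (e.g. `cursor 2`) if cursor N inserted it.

Answer: cursor 2

Derivation:
After op 1 (insert('l')): buffer="lmpxlhlx" (len 8), cursors c1@5 c2@7, authorship ....1.2.
After op 2 (delete): buffer="lmpxhx" (len 6), cursors c1@4 c2@5, authorship ......
After op 3 (add_cursor(3)): buffer="lmpxhx" (len 6), cursors c3@3 c1@4 c2@5, authorship ......
After op 4 (add_cursor(0)): buffer="lmpxhx" (len 6), cursors c4@0 c3@3 c1@4 c2@5, authorship ......
After op 5 (insert('w')): buffer="wlmpwxwhwx" (len 10), cursors c4@1 c3@5 c1@7 c2@9, authorship 4...3.1.2.
After op 6 (move_left): buffer="wlmpwxwhwx" (len 10), cursors c4@0 c3@4 c1@6 c2@8, authorship 4...3.1.2.
Authorship (.=original, N=cursor N): 4 . . . 3 . 1 . 2 .
Index 8: author = 2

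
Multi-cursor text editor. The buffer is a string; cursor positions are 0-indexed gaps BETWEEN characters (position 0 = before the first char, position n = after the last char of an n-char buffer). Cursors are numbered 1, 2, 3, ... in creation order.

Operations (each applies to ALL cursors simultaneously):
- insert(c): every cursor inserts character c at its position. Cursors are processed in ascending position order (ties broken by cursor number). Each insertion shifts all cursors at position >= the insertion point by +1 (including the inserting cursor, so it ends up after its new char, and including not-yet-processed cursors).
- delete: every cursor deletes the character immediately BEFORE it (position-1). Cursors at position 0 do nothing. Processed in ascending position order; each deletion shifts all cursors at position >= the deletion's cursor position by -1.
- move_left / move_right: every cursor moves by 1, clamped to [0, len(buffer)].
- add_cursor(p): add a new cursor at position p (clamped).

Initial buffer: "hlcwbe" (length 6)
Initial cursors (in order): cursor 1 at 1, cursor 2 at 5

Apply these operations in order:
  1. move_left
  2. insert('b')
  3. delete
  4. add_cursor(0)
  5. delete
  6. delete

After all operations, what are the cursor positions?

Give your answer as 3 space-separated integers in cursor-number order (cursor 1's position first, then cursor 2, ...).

After op 1 (move_left): buffer="hlcwbe" (len 6), cursors c1@0 c2@4, authorship ......
After op 2 (insert('b')): buffer="bhlcwbbe" (len 8), cursors c1@1 c2@6, authorship 1....2..
After op 3 (delete): buffer="hlcwbe" (len 6), cursors c1@0 c2@4, authorship ......
After op 4 (add_cursor(0)): buffer="hlcwbe" (len 6), cursors c1@0 c3@0 c2@4, authorship ......
After op 5 (delete): buffer="hlcbe" (len 5), cursors c1@0 c3@0 c2@3, authorship .....
After op 6 (delete): buffer="hlbe" (len 4), cursors c1@0 c3@0 c2@2, authorship ....

Answer: 0 2 0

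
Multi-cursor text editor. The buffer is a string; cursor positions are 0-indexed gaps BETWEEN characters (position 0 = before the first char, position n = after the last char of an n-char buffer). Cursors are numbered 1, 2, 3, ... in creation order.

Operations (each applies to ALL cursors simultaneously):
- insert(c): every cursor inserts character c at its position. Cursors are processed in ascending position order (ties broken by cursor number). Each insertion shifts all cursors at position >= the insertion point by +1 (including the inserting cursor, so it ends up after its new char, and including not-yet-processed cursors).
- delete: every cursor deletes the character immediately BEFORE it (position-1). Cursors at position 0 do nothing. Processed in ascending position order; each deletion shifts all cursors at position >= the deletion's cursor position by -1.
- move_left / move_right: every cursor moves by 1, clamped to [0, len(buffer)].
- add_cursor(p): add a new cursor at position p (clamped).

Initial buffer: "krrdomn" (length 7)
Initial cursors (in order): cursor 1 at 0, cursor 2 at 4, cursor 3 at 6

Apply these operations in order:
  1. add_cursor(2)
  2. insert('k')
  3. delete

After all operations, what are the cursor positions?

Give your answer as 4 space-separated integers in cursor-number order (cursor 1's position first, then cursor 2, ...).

Answer: 0 4 6 2

Derivation:
After op 1 (add_cursor(2)): buffer="krrdomn" (len 7), cursors c1@0 c4@2 c2@4 c3@6, authorship .......
After op 2 (insert('k')): buffer="kkrkrdkomkn" (len 11), cursors c1@1 c4@4 c2@7 c3@10, authorship 1..4..2..3.
After op 3 (delete): buffer="krrdomn" (len 7), cursors c1@0 c4@2 c2@4 c3@6, authorship .......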